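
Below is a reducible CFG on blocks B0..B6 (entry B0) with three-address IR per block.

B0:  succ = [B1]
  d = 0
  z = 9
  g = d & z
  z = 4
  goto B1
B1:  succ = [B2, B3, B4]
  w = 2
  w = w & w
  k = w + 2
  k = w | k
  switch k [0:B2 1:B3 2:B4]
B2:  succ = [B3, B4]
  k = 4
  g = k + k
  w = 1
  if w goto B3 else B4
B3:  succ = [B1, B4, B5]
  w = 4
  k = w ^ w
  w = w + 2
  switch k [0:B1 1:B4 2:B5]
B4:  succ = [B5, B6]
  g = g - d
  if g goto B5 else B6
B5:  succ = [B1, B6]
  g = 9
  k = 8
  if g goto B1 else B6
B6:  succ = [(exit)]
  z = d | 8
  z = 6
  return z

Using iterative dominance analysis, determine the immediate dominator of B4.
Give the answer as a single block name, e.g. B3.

idom tree: B1←B0 B2←B1 B3←B1 B4←B1 B5←B1 B6←B1
Dom∩ at merges:
  B1: preds {B0,B3,B5}: {B0} ∩ {B0,B1,B3} ∩ {B0,B1,B5} = {B0}; idom=B0
  B3: preds {B1,B2}: {B0,B1} ∩ {B0,B1,B2} = {B0,B1}; idom=B1
  B4: preds {B1,B2,B3}: {B0,B1} ∩ {B0,B1,B2} ∩ {B0,B1,B3} = {B0,B1}; idom=B1
  B5: preds {B3,B4}: {B0,B1,B3} ∩ {B0,B1,B4} = {B0,B1}; idom=B1
  B6: preds {B4,B5}: {B0,B1,B4} ∩ {B0,B1,B5} = {B0,B1}; idom=B1

idom(B4) = B1

Answer: B1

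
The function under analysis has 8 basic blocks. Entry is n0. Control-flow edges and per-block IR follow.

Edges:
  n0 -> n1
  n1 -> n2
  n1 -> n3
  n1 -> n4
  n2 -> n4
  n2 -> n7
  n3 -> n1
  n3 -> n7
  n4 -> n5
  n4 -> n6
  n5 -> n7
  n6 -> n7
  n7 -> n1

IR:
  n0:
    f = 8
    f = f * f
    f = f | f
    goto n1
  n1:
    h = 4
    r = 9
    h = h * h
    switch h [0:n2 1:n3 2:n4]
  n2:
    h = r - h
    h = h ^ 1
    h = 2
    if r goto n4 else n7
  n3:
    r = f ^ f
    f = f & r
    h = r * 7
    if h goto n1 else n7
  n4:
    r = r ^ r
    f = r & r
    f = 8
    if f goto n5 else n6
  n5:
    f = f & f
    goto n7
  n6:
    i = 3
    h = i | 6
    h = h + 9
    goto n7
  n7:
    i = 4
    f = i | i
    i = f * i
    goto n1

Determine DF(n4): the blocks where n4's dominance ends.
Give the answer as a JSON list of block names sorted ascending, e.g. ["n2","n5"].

Answer: ["n7"]

Working:
idom tree: n1←n0 n2←n1 n3←n1 n4←n1 n5←n4 n6←n4 n7←n1
Dom at joins:
  n1: preds {n0,n3,n7}: {n0} ∩ {n0,n1,n3} ∩ {n0,n1,n7} = {n0}; idom=n0
  n4: preds {n1,n2}: {n0,n1} ∩ {n0,n1,n2} = {n0,n1}; idom=n1
  n7: preds {n2,n3,n5,n6}: {n0,n1,n2} ∩ {n0,n1,n3} ∩ {n0,n1,n4,n5} ∩ {n0,n1,n4,n6} = {n0,n1}; idom=n1

DF derivation:
  n1←n0: walk · to n0
  n1←n3: walk n3→n1 to n0
  n1←n7: walk n7→n1 to n0
  n4←n1: walk · to n1
  n4←n2: walk n2 to n1
  n7←n2: walk n2 to n1
  n7←n3: walk n3 to n1
  n7←n5: walk n5→n4 to n1
  n7←n6: walk n6→n4 to n1
  DF(n0)=∅
  DF(n1)={n1}
  DF(n2)={n4,n7}
  DF(n3)={n1,n7}
  DF(n4)={n7}
  DF(n5)={n7}
  DF(n6)={n7}
  DF(n7)={n1}

DF(n4) = ["n7"]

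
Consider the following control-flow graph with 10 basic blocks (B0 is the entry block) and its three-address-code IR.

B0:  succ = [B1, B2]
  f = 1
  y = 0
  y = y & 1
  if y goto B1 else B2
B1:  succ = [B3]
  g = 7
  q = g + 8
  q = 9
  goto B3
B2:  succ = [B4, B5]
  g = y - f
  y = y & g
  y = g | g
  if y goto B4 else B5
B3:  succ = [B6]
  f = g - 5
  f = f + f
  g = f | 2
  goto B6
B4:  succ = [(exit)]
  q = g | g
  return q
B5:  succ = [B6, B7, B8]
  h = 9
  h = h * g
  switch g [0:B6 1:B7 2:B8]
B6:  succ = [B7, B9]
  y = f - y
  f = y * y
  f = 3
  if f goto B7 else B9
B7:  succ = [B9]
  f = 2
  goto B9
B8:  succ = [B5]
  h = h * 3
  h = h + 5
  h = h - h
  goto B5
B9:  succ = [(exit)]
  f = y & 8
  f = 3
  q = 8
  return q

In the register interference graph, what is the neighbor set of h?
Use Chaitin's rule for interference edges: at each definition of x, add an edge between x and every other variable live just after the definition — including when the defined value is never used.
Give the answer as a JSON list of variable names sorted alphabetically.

Block summaries:
  B0: def={f,y} ue=∅
  B1: def={g,q} ue=∅
  B2: def={g,y} ue={f,y}
  B3: def={f,g} ue={g}
  B4: def={q} ue={g}
  B5: def={h} ue={g}
  B6: def={f,y} ue={f,y}
  B7: def={f} ue=∅
  B8: def={h} ue={h}
  B9: def={f,q} ue={y}

Liveness:
  B0 li=∅ lo={f,y}
  B1 li={y} lo={g,y}
  B2 li={f,y} lo={f,g,y}
  B3 li={g,y} lo={f,y}
  B4 li={g} lo=∅
  B5 li={f,g,y} lo={f,g,h,y}
  B6 li={f,y} lo={y}
  B7 li={y} lo={y}
  B8 li={f,g,h,y} lo={f,g,y}
  B9 li={y} lo=∅

Conflict graph:
  f: {g,h,y}
  g: {f,h,q,y}
  h: {f,g,y}
  q: {g,y}
  y: {f,g,h,q}

N(h) = ["f", "g", "y"]

Answer: ["f", "g", "y"]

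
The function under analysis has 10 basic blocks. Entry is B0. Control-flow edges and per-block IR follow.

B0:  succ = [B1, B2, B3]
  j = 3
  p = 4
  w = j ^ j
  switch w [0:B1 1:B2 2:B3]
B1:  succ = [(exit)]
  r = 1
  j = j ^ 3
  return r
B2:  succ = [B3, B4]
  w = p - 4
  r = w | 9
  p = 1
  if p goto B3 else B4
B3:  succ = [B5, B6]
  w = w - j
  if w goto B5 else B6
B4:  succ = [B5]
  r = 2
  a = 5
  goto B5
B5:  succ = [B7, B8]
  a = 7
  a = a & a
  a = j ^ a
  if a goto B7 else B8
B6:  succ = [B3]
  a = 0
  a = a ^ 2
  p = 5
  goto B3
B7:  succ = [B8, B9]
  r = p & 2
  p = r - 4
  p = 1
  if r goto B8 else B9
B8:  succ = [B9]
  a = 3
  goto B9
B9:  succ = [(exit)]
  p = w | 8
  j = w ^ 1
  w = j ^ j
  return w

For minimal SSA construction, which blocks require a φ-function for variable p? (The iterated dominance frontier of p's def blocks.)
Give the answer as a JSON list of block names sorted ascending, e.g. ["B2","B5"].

idom tree: B1←B0 B2←B0 B3←B0 B4←B2 B5←B0 B6←B3 B7←B5 B8←B5 B9←B5
Join-block Dom:
  B3: preds {B0,B2,B6}: {B0} ∩ {B0,B2} ∩ {B0,B3,B6} = {B0}; idom=B0
  B5: preds {B3,B4}: {B0,B3} ∩ {B0,B2,B4} = {B0}; idom=B0
  B8: preds {B5,B7}: {B0,B5} ∩ {B0,B5,B7} = {B0,B5}; idom=B5
  B9: preds {B7,B8}: {B0,B5,B7} ∩ {B0,B5,B8} = {B0,B5}; idom=B5

Frontier:
  B3←B0: walk · to B0
  B3←B2: walk B2 to B0
  B3←B6: walk B6→B3 to B0
  B5←B3: walk B3 to B0
  B5←B4: walk B4→B2 to B0
  B8←B5: walk · to B5
  B8←B7: walk B7 to B5
  B9←B7: walk B7 to B5
  B9←B8: walk B8 to B5
  B0 → ∅
  B1 → ∅
  B2 → {B3,B5}
  B3 → {B3,B5}
  B4 → {B5}
  B5 → ∅
  B6 → {B3}
  B7 → {B8,B9}
  B8 → {B9}
  B9 → ∅

φ for p: defs {B0,B2,B6,B7,B9}
  DF⁺ = {B3,B5,B8,B9}

Answer: ["B3", "B5", "B8", "B9"]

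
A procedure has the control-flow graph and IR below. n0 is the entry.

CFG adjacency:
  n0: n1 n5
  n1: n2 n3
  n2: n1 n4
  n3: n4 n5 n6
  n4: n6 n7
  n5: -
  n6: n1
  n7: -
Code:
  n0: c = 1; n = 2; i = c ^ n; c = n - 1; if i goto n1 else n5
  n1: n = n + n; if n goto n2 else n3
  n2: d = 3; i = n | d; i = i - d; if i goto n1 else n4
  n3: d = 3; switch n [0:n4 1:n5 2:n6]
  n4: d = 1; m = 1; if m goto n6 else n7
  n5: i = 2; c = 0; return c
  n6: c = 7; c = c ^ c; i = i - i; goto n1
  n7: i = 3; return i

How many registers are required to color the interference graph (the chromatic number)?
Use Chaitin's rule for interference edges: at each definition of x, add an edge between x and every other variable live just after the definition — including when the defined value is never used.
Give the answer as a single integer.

Block summaries:
  n0: def={c,i,n} ue=∅
  n1: def={n} ue={n}
  n2: def={d,i} ue={n}
  n3: def={d} ue={n}
  n4: def={d,m} ue=∅
  n5: def={c,i} ue=∅
  n6: def={c,i} ue={i}
  n7: def={i} ue=∅

Liveness:
  n0 li=∅ lo={i,n}
  n1 li={i,n} lo={i,n}
  n2 li={n} lo={i,n}
  n3 li={i,n} lo={i,n}
  n4 li={i,n} lo={i,n}
  n5 li=∅ lo=∅
  n6 li={i,n} lo={i,n}
  n7 li=∅ lo=∅

Interfere edges:
  c: {i,n}
  d: {i,n}
  i: {c,d,m,n}
  m: {i,n}
  n: {c,d,i,m}

Colouring:
  {c,i,n} pairwise interfere (3-clique) ⇒ χ ≥ 3
  3-colouring: R0={i}  R1={n}  R2={c,d,m}
  χ = 3

Answer: 3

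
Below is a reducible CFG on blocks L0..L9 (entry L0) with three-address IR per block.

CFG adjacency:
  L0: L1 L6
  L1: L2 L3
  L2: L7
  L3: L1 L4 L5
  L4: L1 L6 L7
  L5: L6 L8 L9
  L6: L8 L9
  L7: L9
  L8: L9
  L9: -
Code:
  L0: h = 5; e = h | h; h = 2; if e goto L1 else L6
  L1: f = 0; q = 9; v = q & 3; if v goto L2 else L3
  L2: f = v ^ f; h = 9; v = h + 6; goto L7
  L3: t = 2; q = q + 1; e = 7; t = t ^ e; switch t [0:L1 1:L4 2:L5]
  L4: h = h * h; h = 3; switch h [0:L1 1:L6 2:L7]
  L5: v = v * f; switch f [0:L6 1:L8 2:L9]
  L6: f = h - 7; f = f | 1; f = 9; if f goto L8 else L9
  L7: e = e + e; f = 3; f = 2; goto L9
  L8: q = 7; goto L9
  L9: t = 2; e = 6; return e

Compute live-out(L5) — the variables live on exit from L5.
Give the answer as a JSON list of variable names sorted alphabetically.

Block summaries:
  L0 def {e,h} use ∅
  L1 def {f,q,v} use ∅
  L2 def {f,h,v} use {f,v}
  L3 def {e,q,t} use {q}
  L4 def {h} use {h}
  L5 def {v} use {f,v}
  L6 def {f} use {h}
  L7 def {e,f} use {e}
  L8 def {q} use ∅
  L9 def {e,t} use ∅

Live sets:
  L0 li=∅ lo={e,h}
  L1 li={e,h} lo={e,f,h,q,v}
  L2 li={e,f,v} lo={e}
  L3 li={f,h,q,v} lo={e,f,h,v}
  L4 li={e,h} lo={e,h}
  L5 li={f,h,v} lo={h}
  L6 li={h} lo=∅
  L7 li={e} lo=∅
  L8 li=∅ lo=∅
  L9 li=∅ lo=∅

live-out(L5) = ["h"]

Answer: ["h"]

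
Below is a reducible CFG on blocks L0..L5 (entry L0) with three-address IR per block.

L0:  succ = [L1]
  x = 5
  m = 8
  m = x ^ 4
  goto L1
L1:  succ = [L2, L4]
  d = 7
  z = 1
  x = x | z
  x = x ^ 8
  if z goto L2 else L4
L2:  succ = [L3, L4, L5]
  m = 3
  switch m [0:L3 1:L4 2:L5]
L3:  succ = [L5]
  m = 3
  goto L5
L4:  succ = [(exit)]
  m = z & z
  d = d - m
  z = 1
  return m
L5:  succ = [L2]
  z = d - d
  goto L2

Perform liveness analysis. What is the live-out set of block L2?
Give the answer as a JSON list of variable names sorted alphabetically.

Answer: ["d", "z"]

Analysis:
def/use:
  L0 def {m,x} use ∅
  L1 def {d,x,z} use {x}
  L2 def {m} use ∅
  L3 def {m} use ∅
  L4 def {d,m,z} use {d,z}
  L5 def {z} use {d}

Live sets:
  L0: in=∅ out={x}
  L1: in={x} out={d,z}
  L2: in={d,z} out={d,z}
  L3: in={d} out={d}
  L4: in={d,z} out=∅
  L5: in={d} out={d,z}

live-out(L2) = ["d", "z"]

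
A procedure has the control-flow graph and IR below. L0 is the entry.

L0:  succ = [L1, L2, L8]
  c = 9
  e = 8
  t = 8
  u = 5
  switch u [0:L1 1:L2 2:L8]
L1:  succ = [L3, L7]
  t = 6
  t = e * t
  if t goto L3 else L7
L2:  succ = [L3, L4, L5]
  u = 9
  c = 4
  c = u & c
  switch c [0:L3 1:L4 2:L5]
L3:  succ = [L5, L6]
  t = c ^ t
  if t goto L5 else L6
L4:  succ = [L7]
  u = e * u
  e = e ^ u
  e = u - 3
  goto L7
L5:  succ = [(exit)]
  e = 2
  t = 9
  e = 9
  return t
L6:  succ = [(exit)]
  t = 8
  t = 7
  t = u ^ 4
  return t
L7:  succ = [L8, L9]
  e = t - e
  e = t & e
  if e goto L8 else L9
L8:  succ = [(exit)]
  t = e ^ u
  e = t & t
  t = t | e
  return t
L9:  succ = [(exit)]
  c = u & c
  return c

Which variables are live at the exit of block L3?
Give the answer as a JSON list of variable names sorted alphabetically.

def/use:
  L0: {c,e,t,u} / ∅
  L1: {t} / {e}
  L2: {c,u} / ∅
  L3: {t} / {c,t}
  L4: {e,u} / {e,u}
  L5: {e,t} / ∅
  L6: {t} / {u}
  L7: {e} / {e,t}
  L8: {e,t} / {e,u}
  L9: {c} / {c,u}

Backward fixpoint:
  live L0: ∅→{c,e,t,u}
  live L1: {c,e,u}→{c,e,t,u}
  live L2: {e,t}→{c,e,t,u}
  live L3: {c,t,u}→{u}
  live L4: {c,e,t,u}→{c,e,t,u}
  live L5: ∅→∅
  live L6: {u}→∅
  live L7: {c,e,t,u}→{c,e,u}
  live L8: {e,u}→∅
  live L9: {c,u}→∅

live-out(L3) = ["u"]

Answer: ["u"]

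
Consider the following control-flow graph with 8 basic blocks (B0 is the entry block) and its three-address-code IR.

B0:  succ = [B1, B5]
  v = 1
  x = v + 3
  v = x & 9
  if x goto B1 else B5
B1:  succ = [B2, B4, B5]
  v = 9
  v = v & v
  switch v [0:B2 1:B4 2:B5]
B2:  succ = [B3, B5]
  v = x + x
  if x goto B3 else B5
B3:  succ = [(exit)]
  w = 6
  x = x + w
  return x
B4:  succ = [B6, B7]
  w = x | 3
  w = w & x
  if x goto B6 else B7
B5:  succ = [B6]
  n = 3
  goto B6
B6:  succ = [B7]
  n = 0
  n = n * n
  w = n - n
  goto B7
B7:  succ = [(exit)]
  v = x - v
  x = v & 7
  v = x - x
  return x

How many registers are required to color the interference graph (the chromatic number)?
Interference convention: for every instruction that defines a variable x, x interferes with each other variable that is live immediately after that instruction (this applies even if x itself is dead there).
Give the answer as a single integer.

Block summaries:
  B0: {v,x} / ∅
  B1: {v} / ∅
  B2: {v} / {x}
  B3: {w,x} / {x}
  B4: {w} / {x}
  B5: {n} / ∅
  B6: {n,w} / ∅
  B7: {v,x} / {v,x}

Liveness:
  B0 li=∅ lo={v,x}
  B1 li={x} lo={v,x}
  B2 li={x} lo={v,x}
  B3 li={x} lo=∅
  B4 li={v,x} lo={v,x}
  B5 li={v,x} lo={v,x}
  B6 li={v,x} lo={v,x}
  B7 li={v,x} lo=∅

Conflict graph:
  n: {v,x}
  v: {n,w,x}
  w: {v,x}
  x: {n,v,w}

Chromatic number:
  {n,v,x} pairwise interfere (3-clique) ⇒ χ ≥ 3
  assign n→R2 v→R0 w→R2 x→R1 — no edge inside a register ⇒ χ ≤ 3
  χ = 3

Answer: 3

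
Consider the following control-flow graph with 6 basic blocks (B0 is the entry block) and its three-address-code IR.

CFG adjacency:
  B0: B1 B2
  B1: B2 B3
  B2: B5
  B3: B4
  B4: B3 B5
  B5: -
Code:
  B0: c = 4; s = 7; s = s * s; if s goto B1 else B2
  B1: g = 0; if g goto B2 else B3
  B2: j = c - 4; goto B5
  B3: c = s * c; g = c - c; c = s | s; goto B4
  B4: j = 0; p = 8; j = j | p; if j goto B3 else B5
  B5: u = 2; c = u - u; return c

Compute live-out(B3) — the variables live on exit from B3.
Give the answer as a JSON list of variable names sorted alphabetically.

Block summaries:
  B0: def={c,s} ue=∅
  B1: def={g} ue=∅
  B2: def={j} ue={c}
  B3: def={c,g} ue={c,s}
  B4: def={j,p} ue=∅
  B5: def={c,u} ue=∅

Backward fixpoint:
  live B0: ∅→{c,s}
  live B1: {c,s}→{c,s}
  live B2: {c}→∅
  live B3: {c,s}→{c,s}
  live B4: {c,s}→{c,s}
  live B5: ∅→∅

live-out(B3) = ["c", "s"]

Answer: ["c", "s"]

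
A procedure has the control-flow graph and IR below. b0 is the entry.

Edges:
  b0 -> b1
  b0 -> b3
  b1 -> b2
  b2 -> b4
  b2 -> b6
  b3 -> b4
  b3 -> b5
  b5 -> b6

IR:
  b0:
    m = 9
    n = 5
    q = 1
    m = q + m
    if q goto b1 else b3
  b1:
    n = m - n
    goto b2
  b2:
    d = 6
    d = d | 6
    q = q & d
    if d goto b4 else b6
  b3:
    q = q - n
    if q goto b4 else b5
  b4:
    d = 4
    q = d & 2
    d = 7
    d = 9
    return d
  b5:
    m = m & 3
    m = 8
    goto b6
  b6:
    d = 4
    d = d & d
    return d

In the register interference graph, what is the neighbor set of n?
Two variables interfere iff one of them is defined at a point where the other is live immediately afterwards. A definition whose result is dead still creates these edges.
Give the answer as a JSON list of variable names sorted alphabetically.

Answer: ["m", "q"]

Working:
Per-block:
  b0: def={m,n,q} ue=∅
  b1: def={n} ue={m,n}
  b2: def={d,q} ue={q}
  b3: def={q} ue={n,q}
  b4: def={d,q} ue=∅
  b5: def={m} ue={m}
  b6: def={d} ue=∅

Liveness:
  b0: in=∅ out={m,n,q}
  b1: in={m,n,q} out={q}
  b2: in={q} out=∅
  b3: in={m,n,q} out={m}
  b4: in=∅ out=∅
  b5: in={m} out=∅
  b6: in=∅ out=∅

Interference:
  d: {q}
  m: {n,q}
  n: {m,q}
  q: {d,m,n}

N(n) = ["m", "q"]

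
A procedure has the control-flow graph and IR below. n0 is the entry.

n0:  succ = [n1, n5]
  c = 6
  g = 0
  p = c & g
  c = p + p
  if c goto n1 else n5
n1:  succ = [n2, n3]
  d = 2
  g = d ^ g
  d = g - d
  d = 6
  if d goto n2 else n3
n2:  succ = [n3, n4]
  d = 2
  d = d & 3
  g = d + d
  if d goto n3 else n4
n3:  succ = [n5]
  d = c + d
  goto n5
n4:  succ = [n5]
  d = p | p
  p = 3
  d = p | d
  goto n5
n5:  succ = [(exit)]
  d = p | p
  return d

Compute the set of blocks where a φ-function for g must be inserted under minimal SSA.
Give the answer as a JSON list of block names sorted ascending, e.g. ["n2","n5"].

Answer: ["n3", "n5"]

Analysis:
idom tree: n1←n0 n2←n1 n3←n1 n4←n2 n5←n0
Dom∩ at merges:
  n3: preds {n1,n2}: {n0,n1} ∩ {n0,n1,n2} = {n0,n1}; idom=n1
  n5: preds {n0,n3,n4}: {n0} ∩ {n0,n1,n3} ∩ {n0,n1,n2,n4} = {n0}; idom=n0

Frontier:
  join n3 pred n1: · stop@n1
  join n3 pred n2: n2 stop@n1
  join n5 pred n0: · stop@n0
  join n5 pred n3: n3→n1 stop@n0
  join n5 pred n4: n4→n2→n1 stop@n0
  DF(n0)=∅
  DF(n1)={n5}
  DF(n2)={n3,n5}
  DF(n3)={n5}
  DF(n4)={n5}
  DF(n5)=∅

φ for g: defs {n0,n1,n2}
  DF⁺ = {n3,n5}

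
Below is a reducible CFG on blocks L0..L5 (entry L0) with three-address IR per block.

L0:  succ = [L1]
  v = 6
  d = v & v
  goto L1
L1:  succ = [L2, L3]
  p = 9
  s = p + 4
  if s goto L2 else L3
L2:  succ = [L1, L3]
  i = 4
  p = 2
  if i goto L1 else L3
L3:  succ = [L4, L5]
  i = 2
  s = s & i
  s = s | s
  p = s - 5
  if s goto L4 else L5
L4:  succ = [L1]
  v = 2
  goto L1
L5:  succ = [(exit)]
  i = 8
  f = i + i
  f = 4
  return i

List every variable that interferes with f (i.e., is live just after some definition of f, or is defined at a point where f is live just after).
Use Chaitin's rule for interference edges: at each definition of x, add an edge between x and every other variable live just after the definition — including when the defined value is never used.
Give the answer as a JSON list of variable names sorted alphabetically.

Per-block:
  L0 def {d,v} use ∅
  L1 def {p,s} use ∅
  L2 def {i,p} use ∅
  L3 def {i,p,s} use {s}
  L4 def {v} use ∅
  L5 def {f,i} use ∅

Live sets:
  live L0: ∅→∅
  live L1: ∅→{s}
  live L2: {s}→{s}
  live L3: {s}→∅
  live L4: ∅→∅
  live L5: ∅→∅

Interference:
  d — ∅
  f — {i}
  i — {f,p,s}
  p — {i,s}
  s — {i,p}
  v — ∅

N(f) = ["i"]

Answer: ["i"]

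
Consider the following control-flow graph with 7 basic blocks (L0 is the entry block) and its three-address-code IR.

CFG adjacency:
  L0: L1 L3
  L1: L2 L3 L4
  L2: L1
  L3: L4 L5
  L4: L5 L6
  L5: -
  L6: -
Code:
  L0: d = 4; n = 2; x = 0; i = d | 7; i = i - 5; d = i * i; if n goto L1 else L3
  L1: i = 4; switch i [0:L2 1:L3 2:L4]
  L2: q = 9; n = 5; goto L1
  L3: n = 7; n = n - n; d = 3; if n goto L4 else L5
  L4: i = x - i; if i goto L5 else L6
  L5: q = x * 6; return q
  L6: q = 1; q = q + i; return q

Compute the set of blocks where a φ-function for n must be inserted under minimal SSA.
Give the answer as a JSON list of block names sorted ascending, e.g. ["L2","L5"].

idom tree: L1←L0 L2←L1 L3←L0 L4←L0 L5←L0 L6←L4
Join-block Dom:
  L1: preds {L0,L2}: {L0} ∩ {L0,L1,L2} = {L0}; idom=L0
  L3: preds {L0,L1}: {L0} ∩ {L0,L1} = {L0}; idom=L0
  L4: preds {L1,L3}: {L0,L1} ∩ {L0,L3} = {L0}; idom=L0
  L5: preds {L3,L4}: {L0,L3} ∩ {L0,L4} = {L0}; idom=L0

DF derivation:
  join L1 pred L0: · stop@L0
  join L1 pred L2: L2→L1 stop@L0
  join L3 pred L0: · stop@L0
  join L3 pred L1: L1 stop@L0
  join L4 pred L1: L1 stop@L0
  join L4 pred L3: L3 stop@L0
  join L5 pred L3: L3 stop@L0
  join L5 pred L4: L4 stop@L0
  L0 → ∅
  L1 → {L1,L3,L4}
  L2 → {L1}
  L3 → {L4,L5}
  L4 → {L5}
  L5 → ∅
  L6 → ∅

φ for n: defs {L0,L2,L3}
  DF⁺ = {L1,L3,L4,L5}

Answer: ["L1", "L3", "L4", "L5"]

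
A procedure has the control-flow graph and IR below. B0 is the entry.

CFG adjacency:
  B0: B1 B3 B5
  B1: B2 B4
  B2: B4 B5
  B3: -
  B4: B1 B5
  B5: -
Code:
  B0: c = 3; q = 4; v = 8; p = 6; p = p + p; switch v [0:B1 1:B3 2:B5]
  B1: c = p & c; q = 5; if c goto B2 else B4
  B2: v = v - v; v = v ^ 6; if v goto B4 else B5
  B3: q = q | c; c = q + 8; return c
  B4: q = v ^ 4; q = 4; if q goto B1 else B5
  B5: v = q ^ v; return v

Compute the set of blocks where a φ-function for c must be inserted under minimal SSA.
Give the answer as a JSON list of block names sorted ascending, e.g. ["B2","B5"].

idom tree: B1←B0 B2←B1 B3←B0 B4←B1 B5←B0
Join-block Dom:
  B1: preds {B0,B4}: {B0} ∩ {B0,B1,B4} = {B0}; idom=B0
  B4: preds {B1,B2}: {B0,B1} ∩ {B0,B1,B2} = {B0,B1}; idom=B1
  B5: preds {B0,B2,B4}: {B0} ∩ {B0,B1,B2} ∩ {B0,B1,B4} = {B0}; idom=B0

DF derivation:
  B1←B0: walk · to B0
  B1←B4: walk B4→B1 to B0
  B4←B1: walk · to B1
  B4←B2: walk B2 to B1
  B5←B0: walk · to B0
  B5←B2: walk B2→B1 to B0
  B5←B4: walk B4→B1 to B0
  DF(B0)=∅
  DF(B1)={B1,B5}
  DF(B2)={B4,B5}
  DF(B3)=∅
  DF(B4)={B1,B5}
  DF(B5)=∅

φ for c: defs {B0,B1,B3}
  DF⁺ = {B1,B5}

Answer: ["B1", "B5"]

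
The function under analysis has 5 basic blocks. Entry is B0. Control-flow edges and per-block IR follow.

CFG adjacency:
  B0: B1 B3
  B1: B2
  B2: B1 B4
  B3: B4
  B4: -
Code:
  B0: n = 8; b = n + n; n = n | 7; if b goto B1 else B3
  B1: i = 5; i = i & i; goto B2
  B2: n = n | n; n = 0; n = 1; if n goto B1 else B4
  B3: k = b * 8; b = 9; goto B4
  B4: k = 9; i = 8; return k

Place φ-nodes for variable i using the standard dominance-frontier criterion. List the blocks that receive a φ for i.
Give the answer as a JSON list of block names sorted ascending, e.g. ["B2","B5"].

Answer: ["B1", "B4"]

Working:
idom tree: B1←B0 B2←B1 B3←B0 B4←B0
Dom∩ at merges:
  B1: preds {B0,B2}: {B0} ∩ {B0,B1,B2} = {B0}; idom=B0
  B4: preds {B2,B3}: {B0,B1,B2} ∩ {B0,B3} = {B0}; idom=B0

DF derivation:
  join B1 pred B0: · stop@B0
  join B1 pred B2: B2→B1 stop@B0
  join B4 pred B2: B2→B1 stop@B0
  join B4 pred B3: B3 stop@B0
  B0 → ∅
  B1 → {B1,B4}
  B2 → {B1,B4}
  B3 → {B4}
  B4 → ∅

φ for i: defs {B1,B4}
  DF⁺ = {B1,B4}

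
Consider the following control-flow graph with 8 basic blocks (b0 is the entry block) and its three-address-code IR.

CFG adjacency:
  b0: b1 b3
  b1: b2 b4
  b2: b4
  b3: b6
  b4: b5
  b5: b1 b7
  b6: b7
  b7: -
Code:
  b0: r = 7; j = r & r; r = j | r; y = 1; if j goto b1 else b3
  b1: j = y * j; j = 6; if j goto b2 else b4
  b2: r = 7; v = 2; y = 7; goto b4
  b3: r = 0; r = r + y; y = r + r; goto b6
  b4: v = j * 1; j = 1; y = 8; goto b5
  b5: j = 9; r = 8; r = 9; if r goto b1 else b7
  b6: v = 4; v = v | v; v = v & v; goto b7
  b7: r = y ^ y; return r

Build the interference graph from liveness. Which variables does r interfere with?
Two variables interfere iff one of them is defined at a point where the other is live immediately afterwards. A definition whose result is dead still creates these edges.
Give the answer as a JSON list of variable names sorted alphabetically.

Per-block:
  b0: {j,r,y} / ∅
  b1: {j} / {j,y}
  b2: {r,v,y} / ∅
  b3: {r,y} / {y}
  b4: {j,v,y} / {j}
  b5: {j,r} / ∅
  b6: {v} / ∅
  b7: {r} / {y}

Live sets:
  b0 li=∅ lo={j,y}
  b1 li={j,y} lo={j}
  b2 li={j} lo={j}
  b3 li={y} lo={y}
  b4 li={j} lo={y}
  b5 li={y} lo={j,y}
  b6 li={y} lo={y}
  b7 li={y} lo=∅

Interference:
  j↔{r,v,y}
  r↔{j,y}
  v↔{j,y}
  y↔{j,r,v}

N(r) = ["j", "y"]

Answer: ["j", "y"]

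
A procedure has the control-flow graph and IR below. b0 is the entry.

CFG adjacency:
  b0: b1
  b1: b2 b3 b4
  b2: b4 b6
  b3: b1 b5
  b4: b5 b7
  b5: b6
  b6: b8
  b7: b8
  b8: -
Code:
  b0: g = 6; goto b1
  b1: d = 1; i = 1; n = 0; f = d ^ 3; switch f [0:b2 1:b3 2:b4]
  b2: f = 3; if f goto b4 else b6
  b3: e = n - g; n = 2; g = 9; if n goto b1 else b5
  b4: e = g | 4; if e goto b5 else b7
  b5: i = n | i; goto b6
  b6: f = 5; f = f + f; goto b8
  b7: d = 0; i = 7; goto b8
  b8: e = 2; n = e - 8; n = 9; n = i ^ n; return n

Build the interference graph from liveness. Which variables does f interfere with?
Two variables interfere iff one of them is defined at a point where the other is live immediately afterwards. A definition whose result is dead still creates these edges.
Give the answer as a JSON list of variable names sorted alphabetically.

Block summaries:
  b0: def={g} ue=∅
  b1: def={d,f,i,n} ue=∅
  b2: def={f} ue=∅
  b3: def={e,g,n} ue={g,n}
  b4: def={e} ue={g}
  b5: def={i} ue={i,n}
  b6: def={f} ue=∅
  b7: def={d,i} ue=∅
  b8: def={e,n} ue={i}

Liveness:
  b0: in=∅ out={g}
  b1: in={g} out={g,i,n}
  b2: in={g,i,n} out={g,i,n}
  b3: in={g,i,n} out={g,i,n}
  b4: in={g,i,n} out={i,n}
  b5: in={i,n} out={i}
  b6: in={i} out={i}
  b7: in=∅ out={i}
  b8: in={i} out=∅

Conflict graph:
  d: {g,i,n}
  e: {i,n}
  f: {g,i,n}
  g: {d,f,i,n}
  i: {d,e,f,g,n}
  n: {d,e,f,g,i}

N(f) = ["g", "i", "n"]

Answer: ["g", "i", "n"]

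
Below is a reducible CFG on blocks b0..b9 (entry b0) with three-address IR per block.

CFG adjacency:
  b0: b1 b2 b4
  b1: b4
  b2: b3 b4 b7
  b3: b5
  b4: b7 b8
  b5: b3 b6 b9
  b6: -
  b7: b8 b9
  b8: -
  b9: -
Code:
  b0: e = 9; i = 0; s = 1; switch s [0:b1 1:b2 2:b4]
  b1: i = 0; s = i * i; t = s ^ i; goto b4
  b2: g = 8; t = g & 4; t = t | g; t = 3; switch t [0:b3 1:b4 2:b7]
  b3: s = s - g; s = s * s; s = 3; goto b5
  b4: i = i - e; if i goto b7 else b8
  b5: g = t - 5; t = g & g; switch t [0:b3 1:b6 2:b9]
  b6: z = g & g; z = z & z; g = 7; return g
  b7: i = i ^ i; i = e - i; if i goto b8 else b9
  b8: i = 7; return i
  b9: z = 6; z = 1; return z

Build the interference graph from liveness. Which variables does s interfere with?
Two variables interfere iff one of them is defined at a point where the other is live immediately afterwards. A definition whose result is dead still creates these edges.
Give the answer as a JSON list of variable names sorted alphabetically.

Answer: ["e", "g", "i", "t"]

Analysis:
Per-block:
  b0: {e,i,s} / ∅
  b1: {i,s,t} / ∅
  b2: {g,t} / ∅
  b3: {s} / {g,s}
  b4: {i} / {e,i}
  b5: {g,t} / {t}
  b6: {g,z} / {g}
  b7: {i} / {e,i}
  b8: {i} / ∅
  b9: {z} / ∅

Backward fixpoint:
  live b0: ∅→{e,i,s}
  live b1: {e}→{e,i}
  live b2: {e,i,s}→{e,g,i,s,t}
  live b3: {g,s,t}→{s,t}
  live b4: {e,i}→{e,i}
  live b5: {s,t}→{g,s,t}
  live b6: {g}→∅
  live b7: {e,i}→∅
  live b8: ∅→∅
  live b9: ∅→∅

Interference:
  e — {g,i,s,t}
  g — {e,i,s,t}
  i — {e,g,s,t}
  s — {e,g,i,t}
  t — {e,g,i,s}
  z — ∅

N(s) = ["e", "g", "i", "t"]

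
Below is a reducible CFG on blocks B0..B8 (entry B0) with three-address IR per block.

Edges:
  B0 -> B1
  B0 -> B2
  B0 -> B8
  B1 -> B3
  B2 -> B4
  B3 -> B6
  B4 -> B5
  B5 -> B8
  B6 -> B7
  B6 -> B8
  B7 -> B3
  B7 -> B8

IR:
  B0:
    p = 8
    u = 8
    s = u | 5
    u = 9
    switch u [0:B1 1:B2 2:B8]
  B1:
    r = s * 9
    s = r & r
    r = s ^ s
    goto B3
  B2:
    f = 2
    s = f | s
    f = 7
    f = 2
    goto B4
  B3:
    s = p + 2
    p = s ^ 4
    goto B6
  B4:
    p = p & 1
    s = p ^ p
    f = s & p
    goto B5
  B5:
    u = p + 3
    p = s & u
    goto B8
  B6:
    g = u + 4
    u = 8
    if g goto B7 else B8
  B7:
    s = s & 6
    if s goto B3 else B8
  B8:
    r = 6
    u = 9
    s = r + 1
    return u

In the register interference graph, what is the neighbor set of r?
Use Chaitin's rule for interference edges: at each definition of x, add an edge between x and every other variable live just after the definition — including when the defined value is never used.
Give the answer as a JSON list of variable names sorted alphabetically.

Answer: ["p", "u"]

Analysis:
def/use:
  B0 def {p,s,u} use ∅
  B1 def {r,s} use {s}
  B2 def {f,s} use {s}
  B3 def {p,s} use {p}
  B4 def {f,p,s} use {p}
  B5 def {p,u} use {p,s}
  B6 def {g,u} use {u}
  B7 def {s} use {s}
  B8 def {r,s,u} use ∅

Backward fixpoint:
  live B0: ∅→{p,s,u}
  live B1: {p,s,u}→{p,u}
  live B2: {p,s}→{p}
  live B3: {p,u}→{p,s,u}
  live B4: {p}→{p,s}
  live B5: {p,s}→∅
  live B6: {p,s,u}→{p,s,u}
  live B7: {p,s,u}→{p,u}
  live B8: ∅→∅

Conflict graph:
  f↔{p,s}
  g↔{p,s,u}
  p↔{f,g,r,s,u}
  r↔{p,u}
  s↔{f,g,p,u}
  u↔{g,p,r,s}

N(r) = ["p", "u"]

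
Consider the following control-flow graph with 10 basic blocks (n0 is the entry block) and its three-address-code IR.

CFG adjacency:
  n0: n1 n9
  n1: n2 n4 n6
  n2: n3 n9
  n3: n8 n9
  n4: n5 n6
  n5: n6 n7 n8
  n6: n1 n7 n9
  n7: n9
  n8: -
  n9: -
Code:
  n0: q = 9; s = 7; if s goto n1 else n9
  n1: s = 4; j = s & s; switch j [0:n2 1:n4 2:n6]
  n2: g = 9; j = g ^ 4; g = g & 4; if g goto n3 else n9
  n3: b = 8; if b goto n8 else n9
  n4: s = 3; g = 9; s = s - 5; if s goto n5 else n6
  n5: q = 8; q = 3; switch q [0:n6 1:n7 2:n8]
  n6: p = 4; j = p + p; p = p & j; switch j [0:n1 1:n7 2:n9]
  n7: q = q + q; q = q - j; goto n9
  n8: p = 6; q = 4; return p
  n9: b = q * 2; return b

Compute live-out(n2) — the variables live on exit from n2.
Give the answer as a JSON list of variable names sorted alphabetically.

Per-block:
  n0: {q,s} / ∅
  n1: {j,s} / ∅
  n2: {g,j} / ∅
  n3: {b} / ∅
  n4: {g,s} / ∅
  n5: {q} / ∅
  n6: {j,p} / ∅
  n7: {q} / {j,q}
  n8: {p,q} / ∅
  n9: {b} / {q}

Backward fixpoint:
  n0 li=∅ lo={q}
  n1 li={q} lo={j,q}
  n2 li={q} lo={q}
  n3 li={q} lo={q}
  n4 li={j,q} lo={j,q}
  n5 li={j} lo={j,q}
  n6 li={q} lo={j,q}
  n7 li={j,q} lo={q}
  n8 li=∅ lo=∅
  n9 li={q} lo=∅

live-out(n2) = ["q"]

Answer: ["q"]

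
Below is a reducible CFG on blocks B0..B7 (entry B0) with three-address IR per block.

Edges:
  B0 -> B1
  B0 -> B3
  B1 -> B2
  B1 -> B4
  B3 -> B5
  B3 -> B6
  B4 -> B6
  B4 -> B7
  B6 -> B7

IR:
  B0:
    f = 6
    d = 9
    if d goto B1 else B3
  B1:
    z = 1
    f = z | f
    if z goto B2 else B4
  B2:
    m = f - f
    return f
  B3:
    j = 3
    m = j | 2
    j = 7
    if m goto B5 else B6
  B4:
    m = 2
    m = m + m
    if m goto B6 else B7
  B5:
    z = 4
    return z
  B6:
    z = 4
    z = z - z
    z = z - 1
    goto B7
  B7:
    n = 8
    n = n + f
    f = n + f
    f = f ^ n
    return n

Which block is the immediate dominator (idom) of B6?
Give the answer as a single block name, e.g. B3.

Answer: B0

Working:
idom tree: B1←B0 B2←B1 B3←B0 B4←B1 B5←B3 B6←B0 B7←B0
Join-block Dom:
  B6: preds {B3,B4}: {B0,B3} ∩ {B0,B1,B4} = {B0}; idom=B0
  B7: preds {B4,B6}: {B0,B1,B4} ∩ {B0,B6} = {B0}; idom=B0

idom(B6) = B0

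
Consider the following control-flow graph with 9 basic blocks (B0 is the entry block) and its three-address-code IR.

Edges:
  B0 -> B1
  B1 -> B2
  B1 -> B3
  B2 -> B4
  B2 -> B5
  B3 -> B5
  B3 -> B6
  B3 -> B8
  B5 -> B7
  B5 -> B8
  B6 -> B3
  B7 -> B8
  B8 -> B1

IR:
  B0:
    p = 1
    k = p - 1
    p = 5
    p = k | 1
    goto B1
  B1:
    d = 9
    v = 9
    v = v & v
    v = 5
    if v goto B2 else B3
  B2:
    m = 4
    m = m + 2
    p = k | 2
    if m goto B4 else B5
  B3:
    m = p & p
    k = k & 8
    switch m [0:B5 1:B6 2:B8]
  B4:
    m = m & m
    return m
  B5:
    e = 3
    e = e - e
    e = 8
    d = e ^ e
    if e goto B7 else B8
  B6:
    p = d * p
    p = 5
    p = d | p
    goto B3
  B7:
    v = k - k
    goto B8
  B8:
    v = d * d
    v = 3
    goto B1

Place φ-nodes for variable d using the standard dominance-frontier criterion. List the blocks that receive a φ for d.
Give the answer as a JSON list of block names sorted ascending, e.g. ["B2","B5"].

idom tree: B1←B0 B2←B1 B3←B1 B4←B2 B5←B1 B6←B3 B7←B5 B8←B1
Dom∩ at merges:
  B1: preds {B0,B8}: {B0} ∩ {B0,B1,B8} = {B0}; idom=B0
  B3: preds {B1,B6}: {B0,B1} ∩ {B0,B1,B3,B6} = {B0,B1}; idom=B1
  B5: preds {B2,B3}: {B0,B1,B2} ∩ {B0,B1,B3} = {B0,B1}; idom=B1
  B8: preds {B3,B5,B7}: {B0,B1,B3} ∩ {B0,B1,B5} ∩ {B0,B1,B5,B7} = {B0,B1}; idom=B1

DF derivation:
  join B1 pred B0: · stop@B0
  join B1 pred B8: B8→B1 stop@B0
  join B3 pred B1: · stop@B1
  join B3 pred B6: B6→B3 stop@B1
  join B5 pred B2: B2 stop@B1
  join B5 pred B3: B3 stop@B1
  join B8 pred B3: B3 stop@B1
  join B8 pred B5: B5 stop@B1
  join B8 pred B7: B7→B5 stop@B1
  B0 → ∅
  B1 → {B1}
  B2 → {B5}
  B3 → {B3,B5,B8}
  B4 → ∅
  B5 → {B8}
  B6 → {B3}
  B7 → {B8}
  B8 → {B1}

φ for d: defs {B1,B5}
  DF⁺ = {B1,B8}

Answer: ["B1", "B8"]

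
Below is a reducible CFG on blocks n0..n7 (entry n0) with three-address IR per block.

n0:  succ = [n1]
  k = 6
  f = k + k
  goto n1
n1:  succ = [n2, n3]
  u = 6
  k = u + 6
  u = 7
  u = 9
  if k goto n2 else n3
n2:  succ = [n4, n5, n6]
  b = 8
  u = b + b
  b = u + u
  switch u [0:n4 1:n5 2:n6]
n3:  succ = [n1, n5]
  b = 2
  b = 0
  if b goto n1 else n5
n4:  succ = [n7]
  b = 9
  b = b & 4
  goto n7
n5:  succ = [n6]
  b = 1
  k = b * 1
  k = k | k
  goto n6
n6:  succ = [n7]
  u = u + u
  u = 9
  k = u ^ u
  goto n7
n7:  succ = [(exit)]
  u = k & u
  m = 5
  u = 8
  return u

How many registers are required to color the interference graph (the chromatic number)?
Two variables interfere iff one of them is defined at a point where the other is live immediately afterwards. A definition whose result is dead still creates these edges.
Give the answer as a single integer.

Block summaries:
  n0: def={f,k} ue=∅
  n1: def={k,u} ue=∅
  n2: def={b,u} ue=∅
  n3: def={b} ue=∅
  n4: def={b} ue=∅
  n5: def={b,k} ue=∅
  n6: def={k,u} ue={u}
  n7: def={m,u} ue={k,u}

Live sets:
  n0 li=∅ lo=∅
  n1 li=∅ lo={k,u}
  n2 li={k} lo={k,u}
  n3 li={u} lo={u}
  n4 li={k,u} lo={k,u}
  n5 li={u} lo={u}
  n6 li={u} lo={k,u}
  n7 li={k,u} lo=∅

Interfere edges:
  b: {k,u}
  f: ∅
  k: {b,u}
  m: ∅
  u: {b,k}

Chromatic number:
  clique {b,k,u} ⇒ need ≥ 3
  3-colouring: r0={b,f,m}  r1={k}  r2={u}
  χ = 3

Answer: 3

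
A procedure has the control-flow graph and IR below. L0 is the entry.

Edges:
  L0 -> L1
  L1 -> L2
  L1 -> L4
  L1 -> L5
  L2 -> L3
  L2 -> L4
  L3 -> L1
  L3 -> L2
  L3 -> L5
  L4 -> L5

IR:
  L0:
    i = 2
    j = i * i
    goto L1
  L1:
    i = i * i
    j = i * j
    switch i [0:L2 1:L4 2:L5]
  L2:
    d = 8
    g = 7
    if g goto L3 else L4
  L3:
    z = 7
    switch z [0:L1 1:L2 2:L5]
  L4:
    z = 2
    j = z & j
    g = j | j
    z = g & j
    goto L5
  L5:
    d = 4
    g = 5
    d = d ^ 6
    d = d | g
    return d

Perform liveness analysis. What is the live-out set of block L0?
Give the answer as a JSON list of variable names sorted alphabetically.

Per-block:
  L0: {i,j} / ∅
  L1: {i,j} / {i,j}
  L2: {d,g} / ∅
  L3: {z} / ∅
  L4: {g,j,z} / {j}
  L5: {d,g} / ∅

Liveness:
  L0: in=∅ out={i,j}
  L1: in={i,j} out={i,j}
  L2: in={i,j} out={i,j}
  L3: in={i,j} out={i,j}
  L4: in={j} out=∅
  L5: in=∅ out=∅

live-out(L0) = ["i", "j"]

Answer: ["i", "j"]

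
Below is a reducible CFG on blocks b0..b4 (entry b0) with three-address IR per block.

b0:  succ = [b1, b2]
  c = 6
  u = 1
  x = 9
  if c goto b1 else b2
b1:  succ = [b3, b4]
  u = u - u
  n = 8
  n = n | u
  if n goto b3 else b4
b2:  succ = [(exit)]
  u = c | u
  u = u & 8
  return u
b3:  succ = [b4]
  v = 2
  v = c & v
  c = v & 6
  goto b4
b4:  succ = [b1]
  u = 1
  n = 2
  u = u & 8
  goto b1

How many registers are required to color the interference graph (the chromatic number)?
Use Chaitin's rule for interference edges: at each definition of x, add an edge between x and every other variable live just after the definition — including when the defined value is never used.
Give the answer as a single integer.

Per-block:
  b0: def={c,u,x} ue=∅
  b1: def={n,u} ue={u}
  b2: def={u} ue={c,u}
  b3: def={c,v} ue={c}
  b4: def={n,u} ue=∅

Backward fixpoint:
  b0: in=∅ out={c,u}
  b1: in={c,u} out={c}
  b2: in={c,u} out=∅
  b3: in={c} out={c}
  b4: in={c} out={c,u}

Interfere edges:
  c↔{n,u,v,x}
  n↔{c,u}
  u↔{c,n,x}
  v↔{c}
  x↔{c,u}

Registers:
  clique {c,n,u} ⇒ need ≥ 3
  assign c→c0 n→c2 u→c1 v→c1 x→c2 — no edge inside a register ⇒ χ ≤ 3
  χ = 3

Answer: 3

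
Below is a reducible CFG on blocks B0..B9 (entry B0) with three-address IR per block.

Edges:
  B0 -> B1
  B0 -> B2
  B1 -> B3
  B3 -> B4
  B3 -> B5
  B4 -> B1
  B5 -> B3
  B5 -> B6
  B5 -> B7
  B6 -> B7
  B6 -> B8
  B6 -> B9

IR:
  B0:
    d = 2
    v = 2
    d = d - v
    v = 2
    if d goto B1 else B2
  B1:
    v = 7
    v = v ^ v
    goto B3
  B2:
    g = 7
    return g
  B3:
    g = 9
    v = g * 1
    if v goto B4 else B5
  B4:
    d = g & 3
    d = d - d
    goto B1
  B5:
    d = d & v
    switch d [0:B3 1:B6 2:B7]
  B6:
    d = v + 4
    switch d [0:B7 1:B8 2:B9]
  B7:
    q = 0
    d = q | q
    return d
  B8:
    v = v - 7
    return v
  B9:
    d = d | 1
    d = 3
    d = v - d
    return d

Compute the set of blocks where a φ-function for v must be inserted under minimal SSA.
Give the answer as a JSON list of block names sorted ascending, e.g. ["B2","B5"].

idom tree: B1←B0 B2←B0 B3←B1 B4←B3 B5←B3 B6←B5 B7←B5 B8←B6 B9←B6
Dom at joins:
  B1: preds {B0,B4}: {B0} ∩ {B0,B1,B3,B4} = {B0}; idom=B0
  B3: preds {B1,B5}: {B0,B1} ∩ {B0,B1,B3,B5} = {B0,B1}; idom=B1
  B7: preds {B5,B6}: {B0,B1,B3,B5} ∩ {B0,B1,B3,B5,B6} = {B0,B1,B3,B5}; idom=B5

DF derivation:
  B1←B0: walk · to B0
  B1←B4: walk B4→B3→B1 to B0
  B3←B1: walk · to B1
  B3←B5: walk B5→B3 to B1
  B7←B5: walk · to B5
  B7←B6: walk B6 to B5
  DF(B0)=∅
  DF(B1)={B1}
  DF(B2)=∅
  DF(B3)={B1,B3}
  DF(B4)={B1}
  DF(B5)={B3}
  DF(B6)={B7}
  DF(B7)=∅
  DF(B8)=∅
  DF(B9)=∅

φ for v: defs {B0,B1,B3,B8}
  DF⁺ = {B1,B3}

Answer: ["B1", "B3"]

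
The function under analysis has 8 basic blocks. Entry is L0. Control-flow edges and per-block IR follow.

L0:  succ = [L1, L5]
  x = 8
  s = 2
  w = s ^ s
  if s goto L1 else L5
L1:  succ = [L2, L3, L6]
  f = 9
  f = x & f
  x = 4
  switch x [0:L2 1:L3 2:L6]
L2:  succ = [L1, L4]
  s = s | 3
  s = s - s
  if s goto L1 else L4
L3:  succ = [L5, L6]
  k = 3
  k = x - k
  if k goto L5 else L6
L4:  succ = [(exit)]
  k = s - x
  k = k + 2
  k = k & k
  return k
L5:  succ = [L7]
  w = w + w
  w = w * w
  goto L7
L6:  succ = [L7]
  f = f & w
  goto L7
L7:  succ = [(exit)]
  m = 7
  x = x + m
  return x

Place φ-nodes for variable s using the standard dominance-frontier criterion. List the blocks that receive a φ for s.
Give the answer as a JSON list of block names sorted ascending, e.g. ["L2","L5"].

Answer: ["L1", "L5", "L7"]

Derivation:
idom tree: L1←L0 L2←L1 L3←L1 L4←L2 L5←L0 L6←L1 L7←L0
Dom∩ at merges:
  L1: preds {L0,L2}: {L0} ∩ {L0,L1,L2} = {L0}; idom=L0
  L5: preds {L0,L3}: {L0} ∩ {L0,L1,L3} = {L0}; idom=L0
  L6: preds {L1,L3}: {L0,L1} ∩ {L0,L1,L3} = {L0,L1}; idom=L1
  L7: preds {L5,L6}: {L0,L5} ∩ {L0,L1,L6} = {L0}; idom=L0

DF derivation:
  L1←L0: walk · to L0
  L1←L2: walk L2→L1 to L0
  L5←L0: walk · to L0
  L5←L3: walk L3→L1 to L0
  L6←L1: walk · to L1
  L6←L3: walk L3 to L1
  L7←L5: walk L5 to L0
  L7←L6: walk L6→L1 to L0
  L0: DF=∅
  L1: DF={L1,L5,L7}
  L2: DF={L1}
  L3: DF={L5,L6}
  L4: DF=∅
  L5: DF={L7}
  L6: DF={L7}
  L7: DF=∅

φ for s: defs {L0,L2}
  DF⁺ = {L1,L5,L7}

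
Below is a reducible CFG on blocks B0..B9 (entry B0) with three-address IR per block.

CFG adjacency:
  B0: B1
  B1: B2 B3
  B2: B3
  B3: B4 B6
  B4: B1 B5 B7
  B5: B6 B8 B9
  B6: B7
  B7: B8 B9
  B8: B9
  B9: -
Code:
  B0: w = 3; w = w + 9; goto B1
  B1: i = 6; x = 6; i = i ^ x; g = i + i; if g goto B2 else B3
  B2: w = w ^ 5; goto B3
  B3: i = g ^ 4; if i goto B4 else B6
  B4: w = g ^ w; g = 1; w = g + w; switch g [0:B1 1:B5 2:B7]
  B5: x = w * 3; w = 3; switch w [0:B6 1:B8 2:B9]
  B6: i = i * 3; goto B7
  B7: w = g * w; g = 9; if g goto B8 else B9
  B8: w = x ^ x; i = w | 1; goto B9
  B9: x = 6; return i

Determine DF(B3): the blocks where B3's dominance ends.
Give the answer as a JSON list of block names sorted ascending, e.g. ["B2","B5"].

Answer: ["B1"]

Working:
idom tree: B1←B0 B2←B1 B3←B1 B4←B3 B5←B4 B6←B3 B7←B3 B8←B3 B9←B3
Dom at joins:
  B1: preds {B0,B4}: {B0} ∩ {B0,B1,B3,B4} = {B0}; idom=B0
  B3: preds {B1,B2}: {B0,B1} ∩ {B0,B1,B2} = {B0,B1}; idom=B1
  B6: preds {B3,B5}: {B0,B1,B3} ∩ {B0,B1,B3,B4,B5} = {B0,B1,B3}; idom=B3
  B7: preds {B4,B6}: {B0,B1,B3,B4} ∩ {B0,B1,B3,B6} = {B0,B1,B3}; idom=B3
  B8: preds {B5,B7}: {B0,B1,B3,B4,B5} ∩ {B0,B1,B3,B7} = {B0,B1,B3}; idom=B3
  B9: preds {B5,B7,B8}: {B0,B1,B3,B4,B5} ∩ {B0,B1,B3,B7} ∩ {B0,B1,B3,B8} = {B0,B1,B3}; idom=B3

DF walk-up:
  B1←B0: walk · to B0
  B1←B4: walk B4→B3→B1 to B0
  B3←B1: walk · to B1
  B3←B2: walk B2 to B1
  B6←B3: walk · to B3
  B6←B5: walk B5→B4 to B3
  B7←B4: walk B4 to B3
  B7←B6: walk B6 to B3
  B8←B5: walk B5→B4 to B3
  B8←B7: walk B7 to B3
  B9←B5: walk B5→B4 to B3
  B9←B7: walk B7 to B3
  B9←B8: walk B8 to B3
  B0 → ∅
  B1 → {B1}
  B2 → {B3}
  B3 → {B1}
  B4 → {B1,B6,B7,B8,B9}
  B5 → {B6,B8,B9}
  B6 → {B7}
  B7 → {B8,B9}
  B8 → {B9}
  B9 → ∅

DF(B3) = ["B1"]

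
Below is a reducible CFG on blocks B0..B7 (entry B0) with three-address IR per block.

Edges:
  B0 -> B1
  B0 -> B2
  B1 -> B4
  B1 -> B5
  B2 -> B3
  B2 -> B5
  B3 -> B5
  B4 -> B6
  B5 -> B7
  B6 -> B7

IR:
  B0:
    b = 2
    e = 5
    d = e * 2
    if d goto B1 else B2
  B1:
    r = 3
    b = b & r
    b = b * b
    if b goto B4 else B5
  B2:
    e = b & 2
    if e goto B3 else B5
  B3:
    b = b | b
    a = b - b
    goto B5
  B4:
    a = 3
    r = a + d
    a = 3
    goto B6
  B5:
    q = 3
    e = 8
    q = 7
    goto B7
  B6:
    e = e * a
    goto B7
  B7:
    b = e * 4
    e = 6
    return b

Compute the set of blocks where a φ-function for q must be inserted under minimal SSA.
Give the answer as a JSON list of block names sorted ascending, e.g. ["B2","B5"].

idom tree: B1←B0 B2←B0 B3←B2 B4←B1 B5←B0 B6←B4 B7←B0
Dom∩ at merges:
  B5: preds {B1,B2,B3}: {B0,B1} ∩ {B0,B2} ∩ {B0,B2,B3} = {B0}; idom=B0
  B7: preds {B5,B6}: {B0,B5} ∩ {B0,B1,B4,B6} = {B0}; idom=B0

DF derivation:
  join B5 pred B1: B1 stop@B0
  join B5 pred B2: B2 stop@B0
  join B5 pred B3: B3→B2 stop@B0
  join B7 pred B5: B5 stop@B0
  join B7 pred B6: B6→B4→B1 stop@B0
  DF(B0)=∅
  DF(B1)={B5,B7}
  DF(B2)={B5}
  DF(B3)={B5}
  DF(B4)={B7}
  DF(B5)={B7}
  DF(B6)={B7}
  DF(B7)=∅

φ for q: defs {B5}
  DF⁺ = {B7}

Answer: ["B7"]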